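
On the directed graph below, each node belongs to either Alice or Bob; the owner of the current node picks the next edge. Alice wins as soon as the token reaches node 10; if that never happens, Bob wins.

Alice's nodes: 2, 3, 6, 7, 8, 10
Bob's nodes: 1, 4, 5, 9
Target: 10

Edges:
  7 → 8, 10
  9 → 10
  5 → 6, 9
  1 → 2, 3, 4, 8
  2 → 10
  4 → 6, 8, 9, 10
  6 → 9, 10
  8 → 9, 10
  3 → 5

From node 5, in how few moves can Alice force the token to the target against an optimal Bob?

A0 = {10}
A1: add {2, 6, 7, 8, 9} — 2 (Alice) has 2→10; 6 (Alice) has 6→10; 7 (Alice) has 7→10; 8 (Alice) has 8→10; 9 (Bob): all of {10} already in.
A2: add {4, 5} — 4 (Bob): all of {6, 8, 9, 10} already in; 5 (Bob): all of {6, 9} already in.
5 enters the attractor at level 2, so Alice can force the target in 2 moves from there.

2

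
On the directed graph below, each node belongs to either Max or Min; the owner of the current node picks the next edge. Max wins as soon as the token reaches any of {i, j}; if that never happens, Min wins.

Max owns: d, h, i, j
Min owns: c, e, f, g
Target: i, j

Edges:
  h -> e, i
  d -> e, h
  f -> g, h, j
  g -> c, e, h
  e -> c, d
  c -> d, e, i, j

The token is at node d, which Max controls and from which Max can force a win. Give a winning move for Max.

h

A0 = {i, j}
A1: add {h} — h (Max) has h→i.
A2: add {d} — d (Max) has d→h.
A3 = A2; e.g. c (Min) can still go to e. Fixed point.
From d, successor h is in the attractor (rank 1); the other successor e is not.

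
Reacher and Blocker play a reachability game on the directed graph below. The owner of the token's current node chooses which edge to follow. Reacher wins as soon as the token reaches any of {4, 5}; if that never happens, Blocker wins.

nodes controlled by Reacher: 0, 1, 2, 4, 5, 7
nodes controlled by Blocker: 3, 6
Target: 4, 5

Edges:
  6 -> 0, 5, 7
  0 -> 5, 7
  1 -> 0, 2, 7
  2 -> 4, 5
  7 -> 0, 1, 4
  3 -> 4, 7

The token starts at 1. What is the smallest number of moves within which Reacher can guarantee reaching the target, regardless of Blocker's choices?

2

A0 = {4, 5}
A1: add {0, 2, 7} — 0 (Reacher) has 0→5; 2 (Reacher) has 2→4; 7 (Reacher) has 7→4.
A2: add {1, 3, 6} — 1 (Reacher) has 1→0; 3 (Blocker): all of {4, 7} already in; 6 (Blocker): all of {0, 5, 7} already in.
A2 = all vertices. Fixed point.
1 enters the attractor at level 2, so Reacher can force the target in 2 moves from there.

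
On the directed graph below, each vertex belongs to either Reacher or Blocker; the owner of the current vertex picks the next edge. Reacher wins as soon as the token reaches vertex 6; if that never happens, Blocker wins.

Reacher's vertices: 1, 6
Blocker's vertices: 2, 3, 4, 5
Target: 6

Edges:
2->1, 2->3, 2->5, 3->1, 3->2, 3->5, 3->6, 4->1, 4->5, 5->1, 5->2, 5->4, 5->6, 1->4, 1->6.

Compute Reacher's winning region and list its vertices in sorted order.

1, 6

A0 = {6}
A1: add {1} — 1 (Reacher) has 1→6.
A2 = A1; e.g. 2 (Blocker) can still go to 3. Fixed point.
Reacher's winning region = {1, 6}.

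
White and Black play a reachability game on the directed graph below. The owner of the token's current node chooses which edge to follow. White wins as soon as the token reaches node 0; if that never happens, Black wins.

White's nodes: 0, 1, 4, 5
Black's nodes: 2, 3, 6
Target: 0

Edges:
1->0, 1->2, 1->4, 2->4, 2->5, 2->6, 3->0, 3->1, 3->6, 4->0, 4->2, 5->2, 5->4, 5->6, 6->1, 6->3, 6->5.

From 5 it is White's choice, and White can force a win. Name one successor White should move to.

4

A0 = {0}
A1: add {1, 4} — 1 (White) has 1→0; 4 (White) has 4→0.
A2: add {5} — 5 (White) has 5→4.
A3 = A2; e.g. 2 (Black) can still go to 6. Fixed point.
From 5, successor 4 is in the attractor (rank 1); the other successors 2, 6 are not.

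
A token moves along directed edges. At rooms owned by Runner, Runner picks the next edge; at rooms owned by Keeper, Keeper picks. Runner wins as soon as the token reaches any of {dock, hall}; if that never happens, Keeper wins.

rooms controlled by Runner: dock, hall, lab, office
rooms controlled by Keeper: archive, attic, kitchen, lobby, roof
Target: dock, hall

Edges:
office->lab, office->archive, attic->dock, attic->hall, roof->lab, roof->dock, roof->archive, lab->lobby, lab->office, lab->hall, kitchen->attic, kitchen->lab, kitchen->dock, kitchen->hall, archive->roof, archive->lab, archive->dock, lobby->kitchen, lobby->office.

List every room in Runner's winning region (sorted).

A0 = {dock, hall}
A1: add {attic, lab} — attic (Keeper): all of {dock, hall} already in; lab (Runner) has lab→hall.
A2: add {kitchen, office} — kitchen (Keeper): all of {attic, lab, dock, hall} already in; office (Runner) has office→lab.
A3: add {lobby} — lobby (Keeper): all of {kitchen, office} already in.
A4 = A3; e.g. roof (Keeper) can still go to archive. Fixed point.
Runner's winning region = {attic, dock, hall, kitchen, lab, lobby, office}.

attic, dock, hall, kitchen, lab, lobby, office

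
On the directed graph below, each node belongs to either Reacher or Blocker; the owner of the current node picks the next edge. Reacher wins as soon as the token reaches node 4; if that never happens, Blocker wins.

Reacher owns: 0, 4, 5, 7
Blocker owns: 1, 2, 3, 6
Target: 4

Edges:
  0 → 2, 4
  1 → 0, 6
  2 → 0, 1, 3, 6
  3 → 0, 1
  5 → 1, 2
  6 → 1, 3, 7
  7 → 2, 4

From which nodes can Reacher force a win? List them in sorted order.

0, 4, 7

A0 = {4}
A1: add {0, 7} — 0 (Reacher) has 0→4; 7 (Reacher) has 7→4.
A2 = A1; e.g. 1 (Blocker) can still go to 6. Fixed point.
Reacher's winning region = {0, 4, 7}.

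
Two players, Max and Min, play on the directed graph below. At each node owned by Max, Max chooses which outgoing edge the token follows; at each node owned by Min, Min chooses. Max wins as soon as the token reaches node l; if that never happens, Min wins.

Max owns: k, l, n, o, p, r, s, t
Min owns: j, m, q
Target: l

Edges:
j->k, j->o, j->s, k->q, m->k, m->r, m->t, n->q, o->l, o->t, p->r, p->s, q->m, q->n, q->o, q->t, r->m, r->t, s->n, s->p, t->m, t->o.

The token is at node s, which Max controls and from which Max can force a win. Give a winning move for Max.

p

A0 = {l}
A1: add {o} — o (Max) has o→l.
A2: add {t} — t (Max) has t→o.
A3: add {r} — r (Max) has r→t.
A4: add {p} — p (Max) has p→r.
A5: add {s} — s (Max) has s→p.
A6 = A5; e.g. j (Min) can still go to k. Fixed point.
From s, successor p is in the attractor (rank 4); the other successor n is not.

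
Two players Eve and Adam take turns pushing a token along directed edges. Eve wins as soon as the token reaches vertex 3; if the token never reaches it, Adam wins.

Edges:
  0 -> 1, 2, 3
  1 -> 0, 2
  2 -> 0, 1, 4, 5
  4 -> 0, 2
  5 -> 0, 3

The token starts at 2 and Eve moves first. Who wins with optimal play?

Track states (vertex, player-to-move).
A0 = {(3,Eve), (3,Adam)}
A1: add {(0,Eve), (5,Eve)}.
A2: add {(5,Adam)}.
A3: add {(2,Eve)}.
(2,Eve) ∈ A3 ⇒ Eve forces the target.

Eve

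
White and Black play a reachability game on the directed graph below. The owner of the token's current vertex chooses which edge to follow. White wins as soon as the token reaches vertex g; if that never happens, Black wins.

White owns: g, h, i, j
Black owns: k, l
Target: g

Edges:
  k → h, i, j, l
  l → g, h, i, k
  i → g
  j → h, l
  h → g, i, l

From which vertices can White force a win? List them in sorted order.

g, h, i, j

A0 = {g}
A1: add {h, i} — h (White) has h→g; i (White) has i→g.
A2: add {j} — j (White) has j→h.
A3 = A2; e.g. k (Black) can still go to l. Fixed point.
White's winning region = {g, h, i, j}.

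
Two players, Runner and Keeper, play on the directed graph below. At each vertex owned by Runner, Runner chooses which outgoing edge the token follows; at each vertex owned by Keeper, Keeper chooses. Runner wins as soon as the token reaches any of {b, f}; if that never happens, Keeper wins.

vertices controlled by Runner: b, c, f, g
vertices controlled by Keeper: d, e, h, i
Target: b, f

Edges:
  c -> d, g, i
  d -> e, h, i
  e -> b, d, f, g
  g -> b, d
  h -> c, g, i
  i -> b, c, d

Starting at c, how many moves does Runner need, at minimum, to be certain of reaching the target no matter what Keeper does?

2

A0 = {b, f}
A1: add {g} — g (Runner) has g→b.
A2: add {c} — c (Runner) has c→g.
A3 = A2; e.g. d (Keeper) can still go to e. Fixed point.
c enters the attractor at level 2, so Runner can force the target in 2 moves from there.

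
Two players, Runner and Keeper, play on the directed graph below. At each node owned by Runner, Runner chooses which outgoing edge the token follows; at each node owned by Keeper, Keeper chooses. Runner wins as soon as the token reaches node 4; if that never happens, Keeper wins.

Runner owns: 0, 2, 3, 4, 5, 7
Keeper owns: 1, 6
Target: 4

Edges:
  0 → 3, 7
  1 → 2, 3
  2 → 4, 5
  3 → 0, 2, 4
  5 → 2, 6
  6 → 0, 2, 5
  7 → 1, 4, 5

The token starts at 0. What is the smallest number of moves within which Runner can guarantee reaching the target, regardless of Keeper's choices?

A0 = {4}
A1: add {2, 3, 7} — 2 (Runner) has 2→4; 3 (Runner) has 3→4; 7 (Runner) has 7→4.
A2: add {0, 1, 5} — 0 (Runner) has 0→3; 1 (Keeper): all of {2, 3} already in; 5 (Runner) has 5→2.
0 enters the attractor at level 2, so Runner can force the target in 2 moves from there.

2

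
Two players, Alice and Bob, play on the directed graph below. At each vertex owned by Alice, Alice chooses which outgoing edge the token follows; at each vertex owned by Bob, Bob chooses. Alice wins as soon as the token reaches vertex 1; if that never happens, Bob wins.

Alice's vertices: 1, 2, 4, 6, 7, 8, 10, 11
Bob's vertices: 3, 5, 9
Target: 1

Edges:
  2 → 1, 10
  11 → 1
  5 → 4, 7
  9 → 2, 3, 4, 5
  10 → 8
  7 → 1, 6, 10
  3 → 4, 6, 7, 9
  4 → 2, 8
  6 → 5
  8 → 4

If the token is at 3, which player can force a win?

A0 = {1}
A1: add {2, 7, 11} — 2 (Alice) has 2→1; 7 (Alice) has 7→1; 11 (Alice) has 11→1.
A2: add {4} — 4 (Alice) has 4→2.
A3: add {5, 8} — 5 (Bob): all of {4, 7} already in; 8 (Alice) has 8→4.
A4: add {6, 10} — 6 (Alice) has 6→5; 10 (Alice) has 10→8.
A5 = A4; e.g. 3 (Bob) can still go to 9. Fixed point.
3 never enters the attractor, so Bob can avoid the target forever.

Bob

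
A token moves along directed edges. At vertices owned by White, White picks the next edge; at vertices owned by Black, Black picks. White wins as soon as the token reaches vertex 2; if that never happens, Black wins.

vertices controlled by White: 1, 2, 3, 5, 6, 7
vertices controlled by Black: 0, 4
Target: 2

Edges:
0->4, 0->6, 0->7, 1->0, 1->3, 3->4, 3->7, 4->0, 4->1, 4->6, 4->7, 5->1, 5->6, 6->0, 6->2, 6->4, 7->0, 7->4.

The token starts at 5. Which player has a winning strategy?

A0 = {2}
A1: add {6} — 6 (White) has 6→2.
A2: add {5} — 5 (White) has 5→6.
A3 = A2; e.g. 0 (Black) can still go to 4. Fixed point.
5 ∈ A2, so White can force the target.

White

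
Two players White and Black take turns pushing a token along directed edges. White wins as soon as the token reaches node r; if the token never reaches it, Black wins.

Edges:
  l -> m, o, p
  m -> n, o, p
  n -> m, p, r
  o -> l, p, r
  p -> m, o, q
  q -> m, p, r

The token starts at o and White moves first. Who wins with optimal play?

Track states (vertex, player-to-move).
A0 = {(r,White), (r,Black)}
A1: add {(n,White), (o,White), (q,White)}.
(o,White) ∈ A1 ⇒ White forces the target.

White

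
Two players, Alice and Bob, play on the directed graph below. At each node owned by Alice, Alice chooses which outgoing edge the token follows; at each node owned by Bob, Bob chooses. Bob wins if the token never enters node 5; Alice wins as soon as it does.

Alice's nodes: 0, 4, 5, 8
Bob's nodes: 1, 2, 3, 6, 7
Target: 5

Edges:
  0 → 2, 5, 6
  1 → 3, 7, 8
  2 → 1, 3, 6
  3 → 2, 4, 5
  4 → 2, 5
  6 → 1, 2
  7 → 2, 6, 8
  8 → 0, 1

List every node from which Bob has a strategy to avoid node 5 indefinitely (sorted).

1, 2, 3, 6, 7

A0 = {5}
A1: add {0, 4} — 0 (Alice) has 0→5; 4 (Alice) has 4→5.
A2: add {8} — 8 (Alice) has 8→0.
A3 = A2; e.g. 1 (Bob) can still go to 3. Fixed point.
Alice's attractor = {0, 4, 5, 8}; Bob avoids the target exactly from the complement.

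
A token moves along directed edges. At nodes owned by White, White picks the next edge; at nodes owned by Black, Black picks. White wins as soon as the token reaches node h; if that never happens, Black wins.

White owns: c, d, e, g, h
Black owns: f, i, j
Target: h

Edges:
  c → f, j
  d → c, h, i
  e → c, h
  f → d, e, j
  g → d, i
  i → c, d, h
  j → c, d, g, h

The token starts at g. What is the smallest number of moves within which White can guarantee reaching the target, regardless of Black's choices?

A0 = {h}
A1: add {d, e} — d (White) has d→h; e (White) has e→h.
A2: add {g} — g (White) has g→d.
A3 = A2; e.g. c (White) has no edge into A2. Fixed point.
g enters the attractor at level 2, so White can force the target in 2 moves from there.

2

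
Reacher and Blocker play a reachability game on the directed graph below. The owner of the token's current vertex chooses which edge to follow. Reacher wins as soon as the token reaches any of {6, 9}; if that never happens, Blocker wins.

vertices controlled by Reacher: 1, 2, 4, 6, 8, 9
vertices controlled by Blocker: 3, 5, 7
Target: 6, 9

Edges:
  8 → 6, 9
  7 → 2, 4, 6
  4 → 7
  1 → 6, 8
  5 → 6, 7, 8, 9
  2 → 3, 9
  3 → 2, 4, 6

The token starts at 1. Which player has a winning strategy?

Reacher

A0 = {6, 9}
A1: add {1, 2, 8} — 1 (Reacher) has 1→6; 2 (Reacher) has 2→9; 8 (Reacher) has 8→6.
A2 = A1; e.g. 3 (Blocker) can still go to 4. Fixed point.
1 ∈ A1, so Reacher can force the target.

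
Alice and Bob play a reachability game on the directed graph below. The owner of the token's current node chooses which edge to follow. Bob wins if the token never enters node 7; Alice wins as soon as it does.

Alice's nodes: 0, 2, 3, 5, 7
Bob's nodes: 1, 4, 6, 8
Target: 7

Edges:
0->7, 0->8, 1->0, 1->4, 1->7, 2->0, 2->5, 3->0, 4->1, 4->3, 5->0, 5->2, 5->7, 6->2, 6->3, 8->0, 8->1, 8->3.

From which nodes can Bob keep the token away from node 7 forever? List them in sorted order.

A0 = {7}
A1: add {0, 5} — 0 (Alice) has 0→7; 5 (Alice) has 5→7.
A2: add {2, 3} — 2 (Alice) has 2→0; 3 (Alice) has 3→0.
A3: add {6} — 6 (Bob): all of {2, 3} already in.
A4 = A3; e.g. 1 (Bob) can still go to 4. Fixed point.
Alice's attractor = {0, 2, 3, 5, 6, 7}; Bob avoids the target exactly from the complement.

1, 4, 8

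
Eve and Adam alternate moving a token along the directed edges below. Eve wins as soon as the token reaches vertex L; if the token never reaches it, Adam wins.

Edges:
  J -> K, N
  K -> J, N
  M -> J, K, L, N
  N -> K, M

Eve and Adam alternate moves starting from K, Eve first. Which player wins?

Track states (vertex, player-to-move).
A0 = {(L,Eve), (L,Adam)}
A1: add {(M,Eve)}.
A2 = A1; e.g. (J,Eve) stays out. (K,Eve) never enters ⇒ Adam avoids the target.

Adam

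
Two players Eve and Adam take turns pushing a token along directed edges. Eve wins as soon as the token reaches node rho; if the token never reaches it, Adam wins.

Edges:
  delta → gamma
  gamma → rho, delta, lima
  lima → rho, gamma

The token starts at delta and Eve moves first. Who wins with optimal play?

Adam

Track states (vertex, player-to-move).
A0 = {(rho,Eve), (rho,Adam)}
A1: add {(gamma,Eve), (lima,Eve)}.
A2: add {(delta,Adam), (lima,Adam)}.
A3 = A2; e.g. (delta,Eve) stays out. (delta,Eve) never enters ⇒ Adam avoids the target.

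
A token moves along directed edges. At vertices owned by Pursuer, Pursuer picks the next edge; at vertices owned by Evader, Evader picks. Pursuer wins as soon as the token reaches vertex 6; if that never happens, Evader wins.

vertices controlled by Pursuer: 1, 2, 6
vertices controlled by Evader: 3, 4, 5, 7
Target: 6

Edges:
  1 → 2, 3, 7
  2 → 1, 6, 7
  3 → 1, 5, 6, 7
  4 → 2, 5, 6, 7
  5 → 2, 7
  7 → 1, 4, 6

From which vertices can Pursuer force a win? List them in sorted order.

1, 2, 6

A0 = {6}
A1: add {2} — 2 (Pursuer) has 2→6.
A2: add {1} — 1 (Pursuer) has 1→2.
A3 = A2; e.g. 3 (Evader) can still go to 5. Fixed point.
Pursuer's winning region = {1, 2, 6}.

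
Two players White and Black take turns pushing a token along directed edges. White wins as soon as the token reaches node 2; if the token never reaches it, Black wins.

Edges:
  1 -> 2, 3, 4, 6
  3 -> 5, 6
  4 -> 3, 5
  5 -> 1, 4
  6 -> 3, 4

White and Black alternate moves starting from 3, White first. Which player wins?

Track states (vertex, player-to-move).
A0 = {(2,White), (2,Black)}
A1: add {(1,White)}.
A2 = A1; e.g. (1,Black) stays out. (3,White) never enters ⇒ Black avoids the target.

Black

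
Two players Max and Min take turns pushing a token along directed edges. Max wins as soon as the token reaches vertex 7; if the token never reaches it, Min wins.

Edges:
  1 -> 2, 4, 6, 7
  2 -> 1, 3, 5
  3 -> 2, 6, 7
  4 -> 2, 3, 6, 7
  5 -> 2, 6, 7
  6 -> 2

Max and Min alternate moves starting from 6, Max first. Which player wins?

Track states (vertex, player-to-move).
A0 = {(7,Max), (7,Min)}
A1: add {(1,Max), (3,Max), (4,Max), (5,Max)}.
A2: add {(2,Min)}.
A3: add {(6,Max)}.
(6,Max) ∈ A3 ⇒ Max forces the target.

Max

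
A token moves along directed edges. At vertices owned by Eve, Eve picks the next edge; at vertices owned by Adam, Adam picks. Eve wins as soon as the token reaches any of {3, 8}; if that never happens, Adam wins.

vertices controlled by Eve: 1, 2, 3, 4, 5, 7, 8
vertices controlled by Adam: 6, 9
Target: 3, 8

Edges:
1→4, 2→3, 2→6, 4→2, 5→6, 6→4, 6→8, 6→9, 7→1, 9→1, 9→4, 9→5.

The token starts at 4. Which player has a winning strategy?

A0 = {3, 8}
A1: add {2} — 2 (Eve) has 2→3.
A2: add {4} — 4 (Eve) has 4→2.
4 ∈ A2, so Eve can force the target.

Eve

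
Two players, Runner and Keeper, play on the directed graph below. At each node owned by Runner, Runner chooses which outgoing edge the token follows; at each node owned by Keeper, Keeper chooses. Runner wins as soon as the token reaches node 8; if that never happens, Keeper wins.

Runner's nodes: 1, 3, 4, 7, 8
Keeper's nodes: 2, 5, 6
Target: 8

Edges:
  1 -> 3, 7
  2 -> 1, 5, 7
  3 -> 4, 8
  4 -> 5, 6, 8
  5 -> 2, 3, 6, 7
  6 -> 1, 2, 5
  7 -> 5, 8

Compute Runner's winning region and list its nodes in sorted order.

A0 = {8}
A1: add {3, 4, 7} — 3 (Runner) has 3→8; 4 (Runner) has 4→8; 7 (Runner) has 7→8.
A2: add {1} — 1 (Runner) has 1→3.
A3 = A2; e.g. 2 (Keeper) can still go to 5. Fixed point.
Runner's winning region = {1, 3, 4, 7, 8}.

1, 3, 4, 7, 8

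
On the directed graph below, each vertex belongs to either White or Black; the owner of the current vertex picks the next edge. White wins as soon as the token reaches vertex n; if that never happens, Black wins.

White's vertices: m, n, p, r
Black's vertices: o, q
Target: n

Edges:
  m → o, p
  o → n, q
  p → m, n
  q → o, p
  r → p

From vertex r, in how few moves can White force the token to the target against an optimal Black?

A0 = {n}
A1: add {p} — p (White) has p→n.
A2: add {m, r} — m (White) has m→p; r (White) has r→p.
A3 = A2; e.g. o (Black) can still go to q. Fixed point.
r enters the attractor at level 2, so White can force the target in 2 moves from there.

2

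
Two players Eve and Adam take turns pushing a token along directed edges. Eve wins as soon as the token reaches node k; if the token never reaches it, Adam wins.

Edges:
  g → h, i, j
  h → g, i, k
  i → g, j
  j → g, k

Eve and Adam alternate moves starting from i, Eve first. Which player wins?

Adam

Track states (vertex, player-to-move).
A0 = {(k,Eve), (k,Adam)}
A1: add {(h,Eve), (j,Eve)}.
A2 = A1; e.g. (g,Eve) stays out. (i,Eve) never enters ⇒ Adam avoids the target.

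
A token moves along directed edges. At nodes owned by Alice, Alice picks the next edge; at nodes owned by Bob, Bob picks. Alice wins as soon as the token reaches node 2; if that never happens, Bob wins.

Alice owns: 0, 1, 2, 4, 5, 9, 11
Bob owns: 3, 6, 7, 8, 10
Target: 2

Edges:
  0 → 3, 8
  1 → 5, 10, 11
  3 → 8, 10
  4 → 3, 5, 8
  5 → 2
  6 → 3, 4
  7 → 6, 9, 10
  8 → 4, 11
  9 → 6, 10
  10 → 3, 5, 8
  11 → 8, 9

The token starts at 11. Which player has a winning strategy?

A0 = {2}
A1: add {5} — 5 (Alice) has 5→2.
A2: add {1, 4} — 1 (Alice) has 1→5; 4 (Alice) has 4→5.
A3 = A2; e.g. 0 (Alice) has no edge into A2. Fixed point.
11 never enters the attractor, so Bob can avoid the target forever.

Bob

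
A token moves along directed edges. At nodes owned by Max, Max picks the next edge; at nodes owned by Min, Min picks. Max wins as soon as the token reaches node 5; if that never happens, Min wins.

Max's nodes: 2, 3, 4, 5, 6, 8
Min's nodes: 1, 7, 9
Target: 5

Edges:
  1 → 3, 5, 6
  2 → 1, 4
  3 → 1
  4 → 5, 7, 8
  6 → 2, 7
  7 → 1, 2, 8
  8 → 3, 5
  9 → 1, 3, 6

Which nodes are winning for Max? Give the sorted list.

A0 = {5}
A1: add {4, 8} — 4 (Max) has 4→5; 8 (Max) has 8→5.
A2: add {2} — 2 (Max) has 2→4.
A3: add {6} — 6 (Max) has 6→2.
A4 = A3; e.g. 1 (Min) can still go to 3. Fixed point.
Max's winning region = {2, 4, 5, 6, 8}.

2, 4, 5, 6, 8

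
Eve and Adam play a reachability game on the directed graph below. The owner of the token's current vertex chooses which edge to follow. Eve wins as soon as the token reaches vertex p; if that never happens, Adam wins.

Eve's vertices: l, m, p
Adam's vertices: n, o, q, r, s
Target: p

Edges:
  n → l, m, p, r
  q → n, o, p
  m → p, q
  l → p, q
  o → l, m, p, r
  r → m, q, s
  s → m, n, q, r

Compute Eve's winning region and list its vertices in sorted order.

l, m, p

A0 = {p}
A1: add {l, m} — l (Eve) has l→p; m (Eve) has m→p.
A2 = A1; e.g. n (Adam) can still go to r. Fixed point.
Eve's winning region = {l, m, p}.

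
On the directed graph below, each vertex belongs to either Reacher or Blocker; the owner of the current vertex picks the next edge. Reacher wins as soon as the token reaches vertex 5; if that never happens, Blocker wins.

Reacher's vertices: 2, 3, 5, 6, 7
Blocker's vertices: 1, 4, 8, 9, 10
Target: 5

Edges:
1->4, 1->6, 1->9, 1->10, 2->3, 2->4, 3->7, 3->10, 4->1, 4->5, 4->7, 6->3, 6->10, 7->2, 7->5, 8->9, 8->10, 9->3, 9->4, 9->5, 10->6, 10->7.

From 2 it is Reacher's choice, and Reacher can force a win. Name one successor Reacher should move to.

A0 = {5}
A1: add {7} — 7 (Reacher) has 7→5.
A2: add {3} — 3 (Reacher) has 3→7.
A3: add {2, 6} — 2 (Reacher) has 2→3; 6 (Reacher) has 6→3.
A4: add {10} — 10 (Blocker): all of {6, 7} already in.
A5 = A4; e.g. 1 (Blocker) can still go to 4. Fixed point.
From 2, successor 3 is in the attractor (rank 2); the other successor 4 is not.

3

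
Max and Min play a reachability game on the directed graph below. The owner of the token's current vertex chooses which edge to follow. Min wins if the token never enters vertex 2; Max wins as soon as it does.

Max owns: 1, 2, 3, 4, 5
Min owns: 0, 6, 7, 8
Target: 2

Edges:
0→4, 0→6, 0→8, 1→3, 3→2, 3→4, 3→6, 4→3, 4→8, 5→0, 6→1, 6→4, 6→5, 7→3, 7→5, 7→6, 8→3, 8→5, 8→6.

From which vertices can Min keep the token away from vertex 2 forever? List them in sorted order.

0, 5, 6, 7, 8

A0 = {2}
A1: add {3} — 3 (Max) has 3→2.
A2: add {1, 4} — 1 (Max) has 1→3; 4 (Max) has 4→3.
A3 = A2; e.g. 0 (Min) can still go to 6. Fixed point.
Max's attractor = {1, 2, 3, 4}; Min avoids the target exactly from the complement.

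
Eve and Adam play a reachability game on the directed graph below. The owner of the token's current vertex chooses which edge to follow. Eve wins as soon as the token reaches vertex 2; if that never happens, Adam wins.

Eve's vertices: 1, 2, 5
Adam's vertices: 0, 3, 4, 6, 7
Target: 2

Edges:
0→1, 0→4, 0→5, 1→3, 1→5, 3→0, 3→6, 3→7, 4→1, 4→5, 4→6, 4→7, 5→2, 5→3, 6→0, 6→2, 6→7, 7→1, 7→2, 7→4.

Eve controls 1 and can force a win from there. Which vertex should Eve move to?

A0 = {2}
A1: add {5} — 5 (Eve) has 5→2.
A2: add {1} — 1 (Eve) has 1→5.
A3 = A2; e.g. 0 (Adam) can still go to 4. Fixed point.
From 1, successor 5 is in the attractor (rank 1); the other successor 3 is not.

5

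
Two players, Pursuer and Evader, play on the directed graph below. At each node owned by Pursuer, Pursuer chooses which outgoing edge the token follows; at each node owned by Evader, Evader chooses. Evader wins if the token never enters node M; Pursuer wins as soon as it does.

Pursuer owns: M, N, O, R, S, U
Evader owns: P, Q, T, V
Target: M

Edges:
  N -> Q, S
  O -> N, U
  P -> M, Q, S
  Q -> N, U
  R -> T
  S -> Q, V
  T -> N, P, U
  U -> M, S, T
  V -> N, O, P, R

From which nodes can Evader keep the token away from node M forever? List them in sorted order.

N, P, Q, R, S, T, V

A0 = {M}
A1: add {U} — U (Pursuer) has U→M.
A2: add {O} — O (Pursuer) has O→U.
A3 = A2; e.g. N (Pursuer) has no edge into A2. Fixed point.
Pursuer's attractor = {M, O, U}; Evader avoids the target exactly from the complement.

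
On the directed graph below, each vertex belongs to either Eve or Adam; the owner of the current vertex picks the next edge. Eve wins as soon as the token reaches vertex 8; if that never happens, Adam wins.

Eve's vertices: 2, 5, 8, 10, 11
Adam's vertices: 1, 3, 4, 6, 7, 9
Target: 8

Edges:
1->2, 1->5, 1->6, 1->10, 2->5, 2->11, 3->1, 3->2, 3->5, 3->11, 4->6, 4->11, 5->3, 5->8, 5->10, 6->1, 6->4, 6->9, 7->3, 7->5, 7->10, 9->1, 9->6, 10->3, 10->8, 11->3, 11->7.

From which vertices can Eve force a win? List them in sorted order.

2, 5, 8, 10

A0 = {8}
A1: add {5, 10} — 5 (Eve) has 5→8; 10 (Eve) has 10→8.
A2: add {2} — 2 (Eve) has 2→5.
A3 = A2; e.g. 1 (Adam) can still go to 6. Fixed point.
Eve's winning region = {2, 5, 8, 10}.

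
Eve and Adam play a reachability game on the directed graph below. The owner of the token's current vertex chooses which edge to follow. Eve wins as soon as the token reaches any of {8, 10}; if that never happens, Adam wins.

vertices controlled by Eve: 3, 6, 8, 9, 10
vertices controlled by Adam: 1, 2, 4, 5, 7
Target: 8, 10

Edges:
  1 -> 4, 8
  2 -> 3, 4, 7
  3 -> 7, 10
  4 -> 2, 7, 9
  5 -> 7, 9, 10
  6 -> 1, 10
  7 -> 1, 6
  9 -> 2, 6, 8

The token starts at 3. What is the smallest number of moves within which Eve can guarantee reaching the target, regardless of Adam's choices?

1

A0 = {8, 10}
A1: add {3, 6, 9} — 3 (Eve) has 3→10; 6 (Eve) has 6→10; 9 (Eve) has 9→8.
A2 = A1; e.g. 1 (Adam) can still go to 4. Fixed point.
3 enters the attractor at level 1, so Eve can force the target in 1 move from there.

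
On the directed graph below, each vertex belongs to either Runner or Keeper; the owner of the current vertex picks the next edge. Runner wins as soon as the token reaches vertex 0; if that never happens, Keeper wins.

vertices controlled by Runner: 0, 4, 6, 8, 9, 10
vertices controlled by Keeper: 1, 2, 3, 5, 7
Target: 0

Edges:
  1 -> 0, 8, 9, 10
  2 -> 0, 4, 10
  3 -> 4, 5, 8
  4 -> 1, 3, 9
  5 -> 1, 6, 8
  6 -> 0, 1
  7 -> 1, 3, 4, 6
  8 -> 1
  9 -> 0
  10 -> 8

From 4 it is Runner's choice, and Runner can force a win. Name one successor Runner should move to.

9

A0 = {0}
A1: add {6, 9} — 6 (Runner) has 6→0; 9 (Runner) has 9→0.
A2: add {4} — 4 (Runner) has 4→9.
A3 = A2; e.g. 1 (Keeper) can still go to 8. Fixed point.
From 4, successor 9 is in the attractor (rank 1); the other successors 1, 3 are not.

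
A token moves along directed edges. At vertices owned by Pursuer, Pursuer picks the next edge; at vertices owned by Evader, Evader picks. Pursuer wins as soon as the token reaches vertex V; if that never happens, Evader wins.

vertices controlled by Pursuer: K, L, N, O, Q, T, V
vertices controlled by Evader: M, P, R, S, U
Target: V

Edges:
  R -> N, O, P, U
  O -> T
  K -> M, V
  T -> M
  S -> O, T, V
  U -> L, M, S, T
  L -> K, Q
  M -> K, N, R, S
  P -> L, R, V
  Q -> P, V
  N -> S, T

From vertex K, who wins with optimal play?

Pursuer

A0 = {V}
A1: add {K, Q} — K (Pursuer) has K→V; Q (Pursuer) has Q→V.
K ∈ A1, so Pursuer can force the target.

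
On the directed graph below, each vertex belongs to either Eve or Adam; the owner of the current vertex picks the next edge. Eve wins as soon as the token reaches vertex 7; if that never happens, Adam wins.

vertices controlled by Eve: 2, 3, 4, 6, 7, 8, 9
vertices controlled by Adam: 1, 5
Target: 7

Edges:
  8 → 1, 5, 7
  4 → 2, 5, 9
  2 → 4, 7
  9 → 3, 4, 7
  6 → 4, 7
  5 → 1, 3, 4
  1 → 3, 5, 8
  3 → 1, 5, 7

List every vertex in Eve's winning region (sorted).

2, 3, 4, 6, 7, 8, 9

A0 = {7}
A1: add {2, 3, 6, 8, 9} — 2 (Eve) has 2→7; 3 (Eve) has 3→7; 6 (Eve) has 6→7; 8 (Eve) has 8→7; 9 (Eve) has 9→7.
A2: add {4} — 4 (Eve) has 4→2.
A3 = A2; e.g. 1 (Adam) can still go to 5. Fixed point.
Eve's winning region = {2, 3, 4, 6, 7, 8, 9}.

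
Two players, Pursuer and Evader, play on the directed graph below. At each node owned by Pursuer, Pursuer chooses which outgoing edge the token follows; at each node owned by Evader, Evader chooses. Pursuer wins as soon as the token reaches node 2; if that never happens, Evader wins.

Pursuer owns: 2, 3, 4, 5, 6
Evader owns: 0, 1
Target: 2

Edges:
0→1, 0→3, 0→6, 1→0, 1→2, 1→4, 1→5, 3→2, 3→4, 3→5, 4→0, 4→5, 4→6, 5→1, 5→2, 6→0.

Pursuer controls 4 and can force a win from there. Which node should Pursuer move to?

A0 = {2}
A1: add {3, 5} — 3 (Pursuer) has 3→2; 5 (Pursuer) has 5→2.
A2: add {4} — 4 (Pursuer) has 4→5.
A3 = A2; e.g. 0 (Evader) can still go to 1. Fixed point.
From 4, successor 5 is in the attractor (rank 1); the other successors 0, 6 are not.

5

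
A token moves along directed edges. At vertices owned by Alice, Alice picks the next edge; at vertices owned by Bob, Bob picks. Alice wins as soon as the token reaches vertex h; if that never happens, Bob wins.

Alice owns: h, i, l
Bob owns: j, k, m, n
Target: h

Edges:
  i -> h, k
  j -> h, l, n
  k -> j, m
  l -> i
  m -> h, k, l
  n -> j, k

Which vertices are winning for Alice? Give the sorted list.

h, i, l

A0 = {h}
A1: add {i} — i (Alice) has i→h.
A2: add {l} — l (Alice) has l→i.
A3 = A2; e.g. j (Bob) can still go to n. Fixed point.
Alice's winning region = {h, i, l}.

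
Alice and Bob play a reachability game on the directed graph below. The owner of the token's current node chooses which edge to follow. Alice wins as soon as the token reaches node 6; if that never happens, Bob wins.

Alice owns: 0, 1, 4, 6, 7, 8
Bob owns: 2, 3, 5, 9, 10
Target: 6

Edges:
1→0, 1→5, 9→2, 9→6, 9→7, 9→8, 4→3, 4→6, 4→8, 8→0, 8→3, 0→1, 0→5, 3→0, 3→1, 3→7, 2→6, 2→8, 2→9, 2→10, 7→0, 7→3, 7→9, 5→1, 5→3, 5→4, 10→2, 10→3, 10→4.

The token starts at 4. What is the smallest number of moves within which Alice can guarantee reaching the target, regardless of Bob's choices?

A0 = {6}
A1: add {4} — 4 (Alice) has 4→6.
A2 = A1; e.g. 0 (Alice) has no edge into A1. Fixed point.
4 enters the attractor at level 1, so Alice can force the target in 1 move from there.

1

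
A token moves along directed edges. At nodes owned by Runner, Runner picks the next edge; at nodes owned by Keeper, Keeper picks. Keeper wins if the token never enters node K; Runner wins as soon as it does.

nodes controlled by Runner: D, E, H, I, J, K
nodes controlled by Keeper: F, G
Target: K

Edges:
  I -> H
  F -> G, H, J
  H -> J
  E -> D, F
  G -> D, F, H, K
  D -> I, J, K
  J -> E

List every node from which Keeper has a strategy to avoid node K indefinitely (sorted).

F, G

A0 = {K}
A1: add {D} — D (Runner) has D→K.
A2: add {E} — E (Runner) has E→D.
A3: add {J} — J (Runner) has J→E.
A4: add {H} — H (Runner) has H→J.
A5: add {I} — I (Runner) has I→H.
A6 = A5; e.g. F (Keeper) can still go to G. Fixed point.
Runner's attractor = {D, E, H, I, J, K}; Keeper avoids the target exactly from the complement.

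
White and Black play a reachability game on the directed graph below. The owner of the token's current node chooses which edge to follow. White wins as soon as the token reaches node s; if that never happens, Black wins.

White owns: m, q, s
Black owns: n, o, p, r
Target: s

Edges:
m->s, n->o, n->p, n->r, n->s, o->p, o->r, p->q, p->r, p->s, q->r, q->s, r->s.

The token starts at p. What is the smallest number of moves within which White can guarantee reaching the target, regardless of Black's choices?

2

A0 = {s}
A1: add {m, q, r} — m (White) has m→s; q (White) has q→s; r (Black): all of {s} already in.
A2: add {p} — p (Black): all of {q, r, s} already in.
p enters the attractor at level 2, so White can force the target in 2 moves from there.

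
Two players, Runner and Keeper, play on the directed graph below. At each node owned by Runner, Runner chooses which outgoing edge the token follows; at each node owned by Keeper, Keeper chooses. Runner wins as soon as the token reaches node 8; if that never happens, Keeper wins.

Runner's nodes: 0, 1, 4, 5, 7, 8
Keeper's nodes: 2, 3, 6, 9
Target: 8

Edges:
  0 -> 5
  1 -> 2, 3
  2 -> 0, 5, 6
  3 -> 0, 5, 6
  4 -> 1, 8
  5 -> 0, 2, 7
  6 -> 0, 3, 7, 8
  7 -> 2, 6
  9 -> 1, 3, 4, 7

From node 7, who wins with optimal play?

Keeper

A0 = {8}
A1: add {4} — 4 (Runner) has 4→8.
A2 = A1; e.g. 0 (Runner) has no edge into A1. Fixed point.
7 never enters the attractor, so Keeper can avoid the target forever.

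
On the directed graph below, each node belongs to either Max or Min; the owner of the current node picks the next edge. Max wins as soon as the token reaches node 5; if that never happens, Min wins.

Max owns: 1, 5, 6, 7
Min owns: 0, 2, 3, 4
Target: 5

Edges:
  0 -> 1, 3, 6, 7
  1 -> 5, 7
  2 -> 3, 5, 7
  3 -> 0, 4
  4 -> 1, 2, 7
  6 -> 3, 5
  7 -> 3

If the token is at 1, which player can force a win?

A0 = {5}
A1: add {1, 6} — 1 (Max) has 1→5; 6 (Max) has 6→5.
A2 = A1; e.g. 0 (Min) can still go to 3. Fixed point.
1 ∈ A1, so Max can force the target.

Max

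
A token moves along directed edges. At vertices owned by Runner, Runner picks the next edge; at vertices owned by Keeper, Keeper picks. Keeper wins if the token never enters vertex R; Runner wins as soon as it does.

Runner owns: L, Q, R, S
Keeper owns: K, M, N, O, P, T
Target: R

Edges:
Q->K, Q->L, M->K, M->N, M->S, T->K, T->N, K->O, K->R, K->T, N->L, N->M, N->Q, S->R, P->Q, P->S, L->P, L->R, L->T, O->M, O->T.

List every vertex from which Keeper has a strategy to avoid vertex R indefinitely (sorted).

K, M, N, O, T

A0 = {R}
A1: add {L, S} — L (Runner) has L→R; S (Runner) has S→R.
A2: add {Q} — Q (Runner) has Q→L.
A3: add {P} — P (Keeper): all of {Q, S} already in.
A4 = A3; e.g. K (Keeper) can still go to O. Fixed point.
Runner's attractor = {L, P, Q, R, S}; Keeper avoids the target exactly from the complement.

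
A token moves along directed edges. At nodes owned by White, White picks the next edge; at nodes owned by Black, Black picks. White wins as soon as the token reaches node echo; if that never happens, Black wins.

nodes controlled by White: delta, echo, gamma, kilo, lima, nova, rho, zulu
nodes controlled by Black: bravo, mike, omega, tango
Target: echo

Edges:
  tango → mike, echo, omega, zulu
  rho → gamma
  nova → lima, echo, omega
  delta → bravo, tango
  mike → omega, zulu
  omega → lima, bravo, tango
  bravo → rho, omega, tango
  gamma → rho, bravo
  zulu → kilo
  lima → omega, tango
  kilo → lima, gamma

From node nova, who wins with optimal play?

A0 = {echo}
A1: add {nova} — nova (White) has nova→echo.
A2 = A1; e.g. mike (Black) can still go to omega. Fixed point.
nova ∈ A1, so White can force the target.

White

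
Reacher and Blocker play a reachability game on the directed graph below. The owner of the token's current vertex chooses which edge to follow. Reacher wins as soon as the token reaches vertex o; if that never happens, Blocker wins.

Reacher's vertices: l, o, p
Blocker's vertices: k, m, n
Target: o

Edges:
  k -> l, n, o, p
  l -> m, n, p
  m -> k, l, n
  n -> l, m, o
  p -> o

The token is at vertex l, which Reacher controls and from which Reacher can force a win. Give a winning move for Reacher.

p

A0 = {o}
A1: add {p} — p (Reacher) has p→o.
A2: add {l} — l (Reacher) has l→p.
A3 = A2; e.g. k (Blocker) can still go to n. Fixed point.
From l, successor p is in the attractor (rank 1); the other successors m, n are not.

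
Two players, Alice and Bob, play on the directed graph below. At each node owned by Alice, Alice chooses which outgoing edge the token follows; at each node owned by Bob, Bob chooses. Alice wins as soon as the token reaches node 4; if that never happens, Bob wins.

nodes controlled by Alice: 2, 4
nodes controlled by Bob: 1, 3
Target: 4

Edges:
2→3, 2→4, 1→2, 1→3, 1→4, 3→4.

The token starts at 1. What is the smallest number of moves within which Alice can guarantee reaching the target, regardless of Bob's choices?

A0 = {4}
A1: add {2, 3} — 2 (Alice) has 2→4; 3 (Bob): all of {4} already in.
A2: add {1} — 1 (Bob): all of {2, 3, 4} already in.
A2 = all vertices. Fixed point.
1 enters the attractor at level 2, so Alice can force the target in 2 moves from there.

2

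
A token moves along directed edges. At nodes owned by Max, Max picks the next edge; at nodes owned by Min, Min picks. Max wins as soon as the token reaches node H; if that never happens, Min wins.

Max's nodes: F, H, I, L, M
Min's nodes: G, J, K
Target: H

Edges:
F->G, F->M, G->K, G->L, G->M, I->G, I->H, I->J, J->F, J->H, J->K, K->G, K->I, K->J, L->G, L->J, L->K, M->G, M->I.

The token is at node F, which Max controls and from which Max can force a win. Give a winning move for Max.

A0 = {H}
A1: add {I} — I (Max) has I→H.
A2: add {M} — M (Max) has M→I.
A3: add {F} — F (Max) has F→M.
A4 = A3; e.g. G (Min) can still go to K. Fixed point.
From F, successor M is in the attractor (rank 2); the other successor G is not.

M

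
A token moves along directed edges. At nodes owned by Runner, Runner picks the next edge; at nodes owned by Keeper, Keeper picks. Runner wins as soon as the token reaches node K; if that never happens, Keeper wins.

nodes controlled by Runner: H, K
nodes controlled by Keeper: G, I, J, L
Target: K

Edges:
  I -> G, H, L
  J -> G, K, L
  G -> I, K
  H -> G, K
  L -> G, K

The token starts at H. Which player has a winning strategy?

A0 = {K}
A1: add {H} — H (Runner) has H→K.
A2 = A1; e.g. G (Keeper) can still go to I. Fixed point.
H ∈ A1, so Runner can force the target.

Runner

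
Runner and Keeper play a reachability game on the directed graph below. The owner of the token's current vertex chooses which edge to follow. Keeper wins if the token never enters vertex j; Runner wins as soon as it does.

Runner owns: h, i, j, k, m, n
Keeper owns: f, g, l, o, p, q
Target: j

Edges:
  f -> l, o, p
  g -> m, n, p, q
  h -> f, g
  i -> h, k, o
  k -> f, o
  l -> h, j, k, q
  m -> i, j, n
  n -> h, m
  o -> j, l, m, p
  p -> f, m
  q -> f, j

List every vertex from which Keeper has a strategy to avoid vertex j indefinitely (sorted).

A0 = {j}
A1: add {m} — m (Runner) has m→j.
A2: add {n} — n (Runner) has n→m.
A3 = A2; e.g. f (Keeper) can still go to l. Fixed point.
Runner's attractor = {j, m, n}; Keeper avoids the target exactly from the complement.

f, g, h, i, k, l, o, p, q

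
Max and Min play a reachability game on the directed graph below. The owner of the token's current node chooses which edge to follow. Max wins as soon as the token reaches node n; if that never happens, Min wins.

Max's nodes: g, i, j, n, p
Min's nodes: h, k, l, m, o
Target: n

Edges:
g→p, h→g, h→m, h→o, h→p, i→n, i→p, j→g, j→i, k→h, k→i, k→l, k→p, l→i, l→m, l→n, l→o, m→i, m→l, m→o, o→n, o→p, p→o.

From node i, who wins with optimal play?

Max

A0 = {n}
A1: add {i} — i (Max) has i→n.
i ∈ A1, so Max can force the target.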